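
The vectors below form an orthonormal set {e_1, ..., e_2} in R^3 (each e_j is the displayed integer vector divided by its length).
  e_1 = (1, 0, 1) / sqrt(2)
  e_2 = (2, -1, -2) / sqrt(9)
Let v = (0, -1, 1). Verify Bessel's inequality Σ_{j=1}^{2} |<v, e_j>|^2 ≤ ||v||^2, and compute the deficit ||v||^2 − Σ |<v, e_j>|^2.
Σ |<v, e_j>|^2 = 11/18; ||v||^2 = 2; deficit = 25/18

Write each e_j = u_j / sqrt(<u_j, u_j>) where u_j is the displayed integer vector. Then <v, e_j> = <v, u_j> / sqrt(<u_j, u_j>), so |<v, e_j>|^2 = <v, u_j>^2 / <u_j, u_j>.
Coefficients: <v, e_1> = 1/sqrt(2), <v, e_2> = -1/sqrt(9).
Square and sum: Σ |<v, e_j>|^2 = 11/18.
Compute ||v||^2 = v·v = 2.
Deficit = 2 − 11/18 = 25/18 ≥ 0, confirming Bessel's inequality. (The deficit equals ||v − Σ <v,e_j> e_j||^2, the squared distance from v to span{e_j}.)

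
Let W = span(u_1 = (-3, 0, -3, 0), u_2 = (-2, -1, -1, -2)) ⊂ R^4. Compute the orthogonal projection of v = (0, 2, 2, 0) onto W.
proj_W(v) = (12/11, 2/11, 10/11, 4/11)

Set up U = [u_1 | ... | u_2] ∈ R^(4×2). The projector onto W = col(U) is P = U (U^T U)^(-1) U^T.
Compute U^T U =
  [18, 9]
  [9, 10],
and U^T v = (-6, -4).
Solve U^T U · c = U^T v for the coefficients: c = (-8/33, -2/11). The projection is proj_W(v) = U c.
Check: (v - proj_W(v)) · u_1 = 0  (should be 0).
Check: (v - proj_W(v)) · u_2 = 0  (should be 0).
Result: proj_W(v) = (12/11, 2/11, 10/11, 4/11).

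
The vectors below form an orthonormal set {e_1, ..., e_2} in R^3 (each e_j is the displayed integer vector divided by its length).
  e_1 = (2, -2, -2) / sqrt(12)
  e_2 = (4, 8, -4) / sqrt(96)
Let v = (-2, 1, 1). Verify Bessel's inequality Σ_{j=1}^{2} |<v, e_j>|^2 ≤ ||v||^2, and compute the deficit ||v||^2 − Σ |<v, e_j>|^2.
Σ |<v, e_j>|^2 = 11/2; ||v||^2 = 6; deficit = 1/2

Write each e_j = u_j / sqrt(<u_j, u_j>) where u_j is the displayed integer vector. Then <v, e_j> = <v, u_j> / sqrt(<u_j, u_j>), so |<v, e_j>|^2 = <v, u_j>^2 / <u_j, u_j>.
Coefficients: <v, e_1> = -8/sqrt(12), <v, e_2> = -4/sqrt(96).
Square and sum: Σ |<v, e_j>|^2 = 11/2.
Compute ||v||^2 = v·v = 6.
Deficit = 6 − 11/2 = 1/2 ≥ 0, confirming Bessel's inequality. (The deficit equals ||v − Σ <v,e_j> e_j||^2, the squared distance from v to span{e_j}.)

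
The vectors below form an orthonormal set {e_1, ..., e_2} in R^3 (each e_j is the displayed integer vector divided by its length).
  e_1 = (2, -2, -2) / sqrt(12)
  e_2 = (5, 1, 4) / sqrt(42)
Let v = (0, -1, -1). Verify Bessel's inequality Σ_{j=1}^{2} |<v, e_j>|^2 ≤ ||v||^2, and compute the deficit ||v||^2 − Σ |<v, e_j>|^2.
Σ |<v, e_j>|^2 = 27/14; ||v||^2 = 2; deficit = 1/14

Write each e_j = u_j / sqrt(<u_j, u_j>) where u_j is the displayed integer vector. Then <v, e_j> = <v, u_j> / sqrt(<u_j, u_j>), so |<v, e_j>|^2 = <v, u_j>^2 / <u_j, u_j>.
Coefficients: <v, e_1> = 4/sqrt(12), <v, e_2> = -5/sqrt(42).
Square and sum: Σ |<v, e_j>|^2 = 27/14.
Compute ||v||^2 = v·v = 2.
Deficit = 2 − 27/14 = 1/14 ≥ 0, confirming Bessel's inequality. (The deficit equals ||v − Σ <v,e_j> e_j||^2, the squared distance from v to span{e_j}.)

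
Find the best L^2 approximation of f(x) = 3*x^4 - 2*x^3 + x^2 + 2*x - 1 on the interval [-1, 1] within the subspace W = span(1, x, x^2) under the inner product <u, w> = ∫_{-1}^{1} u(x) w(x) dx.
g(x) = 25*x^2/7 + 4*x/5 - 44/35

The best approximation g ∈ W is the orthogonal projection of f onto W. Writing g = a_0 + a_1 x + a_2 x^2, the coefficients solve the normal equations G · a = b where
  G_{ij} = <φ_i, φ_j> and b_i = <f, φ_i>, with φ_0 = 1, φ_1 = x, φ_2 = x^2.
G =
  [2, 0, 2/3]
  [0, 2/3, 0]
  [2/3, 0, 2/5],
b = (-2/15, 8/15, 62/105).
Solving gives a_0 = -44/35, a_1 = 4/5, a_2 = 25/7, so
  g(x) = 25*x^2/7 + 4*x/5 - 44/35.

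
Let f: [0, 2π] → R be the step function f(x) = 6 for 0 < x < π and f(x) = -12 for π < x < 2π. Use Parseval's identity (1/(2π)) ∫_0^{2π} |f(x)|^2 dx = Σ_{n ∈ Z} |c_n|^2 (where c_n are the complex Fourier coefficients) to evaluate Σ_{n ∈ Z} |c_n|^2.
Σ |c_n|^2 = 90

Parseval equates the L^2 energy of f (normalised by 1/(2π)) with the ℓ^2 sum of its Fourier coefficients: (1/(2π)) ∫_0^{2π} |f|^2 = Σ |c_n|^2.
Compute the left side: (1/(2π)) [∫_0^π 6^2 dx + ∫_π^{2π} (-12)^2 dx] = (1/(2π)) · (36π + 144π) = (36 + 144)/2 = 90.
So Σ_{n ∈ Z} |c_n|^2 = 90.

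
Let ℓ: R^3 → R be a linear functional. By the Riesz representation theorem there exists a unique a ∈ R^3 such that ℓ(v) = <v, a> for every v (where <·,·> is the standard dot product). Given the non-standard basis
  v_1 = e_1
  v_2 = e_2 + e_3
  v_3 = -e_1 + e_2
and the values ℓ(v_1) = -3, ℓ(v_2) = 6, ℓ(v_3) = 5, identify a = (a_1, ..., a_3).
a = (-3, 2, 4)

Write a = (a_1, ..., a_3) in the standard basis. For each basis vector v_i, ℓ(v_i) = <v_i, a> is a linear equation in the a_j's. Collect the n equations into a matrix system V a = ℓ, where row i of V is v_i (expressed in the standard basis). Since V is invertible (lower-triangular with 1s on the diagonal, up to permutation), solve by back-substitution:
  V =
[[1, 0, 0],
 [0, 1, 1],
 [-1, 1, 0]]
  V a = (-3, 6, 5)
Solving gives a = (-3, 2, 4).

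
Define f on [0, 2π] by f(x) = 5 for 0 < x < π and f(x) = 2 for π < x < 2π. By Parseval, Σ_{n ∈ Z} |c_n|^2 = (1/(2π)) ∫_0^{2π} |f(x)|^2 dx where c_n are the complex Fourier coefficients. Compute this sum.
Σ |c_n|^2 = 29/2

Parseval equates the L^2 energy of f (normalised by 1/(2π)) with the ℓ^2 sum of its Fourier coefficients: (1/(2π)) ∫_0^{2π} |f|^2 = Σ |c_n|^2.
Compute the left side: (1/(2π)) [∫_0^π 5^2 dx + ∫_π^{2π} 2^2 dx] = (1/(2π)) · (25π + 4π) = (25 + 4)/2 = 29/2.
So Σ_{n ∈ Z} |c_n|^2 = 29/2.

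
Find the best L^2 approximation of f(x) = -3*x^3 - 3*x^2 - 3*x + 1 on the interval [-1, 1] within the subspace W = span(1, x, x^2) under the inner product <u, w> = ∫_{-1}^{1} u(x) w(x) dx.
g(x) = -3*x^2 - 24*x/5 + 1

The best approximation g ∈ W is the orthogonal projection of f onto W. Writing g = a_0 + a_1 x + a_2 x^2, the coefficients solve the normal equations G · a = b where
  G_{ij} = <φ_i, φ_j> and b_i = <f, φ_i>, with φ_0 = 1, φ_1 = x, φ_2 = x^2.
G =
  [2, 0, 2/3]
  [0, 2/3, 0]
  [2/3, 0, 2/5],
b = (0, -16/5, -8/15).
Solving gives a_0 = 1, a_1 = -24/5, a_2 = -3, so
  g(x) = -3*x^2 - 24*x/5 + 1.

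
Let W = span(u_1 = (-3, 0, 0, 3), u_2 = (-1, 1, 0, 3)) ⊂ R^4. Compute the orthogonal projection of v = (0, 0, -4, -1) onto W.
proj_W(v) = (1/6, -1/3, 0, -5/6)

Set up U = [u_1 | ... | u_2] ∈ R^(4×2). The projector onto W = col(U) is P = U (U^T U)^(-1) U^T.
Compute U^T U =
  [18, 12]
  [12, 11],
and U^T v = (-3, -3).
Solve U^T U · c = U^T v for the coefficients: c = (1/18, -1/3). The projection is proj_W(v) = U c.
Check: (v - proj_W(v)) · u_1 = 0  (should be 0).
Check: (v - proj_W(v)) · u_2 = 0  (should be 0).
Result: proj_W(v) = (1/6, -1/3, 0, -5/6).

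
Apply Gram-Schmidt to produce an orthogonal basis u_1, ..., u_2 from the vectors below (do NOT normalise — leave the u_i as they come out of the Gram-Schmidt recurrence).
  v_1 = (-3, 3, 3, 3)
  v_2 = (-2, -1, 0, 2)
Orthogonal basis:
  u_1 = (-3, 3, 3, 3)
  u_2 = (-5/4, -7/4, -3/4, 5/4)

Apply the Gram-Schmidt recurrence
  u_1 = v_1
  u_i = v_i − Σ_{j<i} ((v_i · u_j) / (u_j · u_j)) · u_j.

Step by step this gives:
  u_1 = (-3, 3, 3, 3)
  u_2 = (-5/4, -7/4, -3/4, 5/4)

Orthogonality check:
  u_2 · u_1 = 0 (should be 0)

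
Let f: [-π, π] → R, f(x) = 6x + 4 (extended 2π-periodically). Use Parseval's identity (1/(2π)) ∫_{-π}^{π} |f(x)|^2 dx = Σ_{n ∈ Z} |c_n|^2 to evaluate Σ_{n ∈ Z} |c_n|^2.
Σ |c_n|^2 = 12π^2 + 16

Expand and integrate term by term over [-π, π]:
  ∫ (6x)^2 dx = 36·(2π^3/3); ∫ 2·6·(4)·x dx = 0 (odd integrand); ∫ 4^2 dx = 16·2π.
So (1/(2π)) ∫_{-π}^{π} (6x + 4)^2 dx = 36π^2/3 + 16 = 12π^2 + 16.
Parseval ⇒ Σ |c_n|^2 = 12π^2 + 16.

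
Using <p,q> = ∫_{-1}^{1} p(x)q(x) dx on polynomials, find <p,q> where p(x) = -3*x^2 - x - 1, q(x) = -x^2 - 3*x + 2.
<p,q> = -62/15

Expand the product: p(x)·q(x) = 3*x^4 + 10*x^3 - 2*x^2 + x - 2.
∫_{-1}^{1} of each monomial x^k gives [2/(k+1) if k even, 0 if k odd]. Integrating term-by-term (or equivalently evaluating the antiderivative F(x) = 3*x^5/5 + 5*x^4/2 - 2*x^3/3 + x^2/2 - 2*x at the endpoints):
  F(1) − F(−1) = 14/15 − (76/15) = -62/15.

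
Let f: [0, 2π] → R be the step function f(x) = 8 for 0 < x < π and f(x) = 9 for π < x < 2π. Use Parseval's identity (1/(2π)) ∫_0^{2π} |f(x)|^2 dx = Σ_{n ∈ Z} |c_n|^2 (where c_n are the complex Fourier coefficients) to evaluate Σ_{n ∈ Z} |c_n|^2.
Σ |c_n|^2 = 145/2

Parseval equates the L^2 energy of f (normalised by 1/(2π)) with the ℓ^2 sum of its Fourier coefficients: (1/(2π)) ∫_0^{2π} |f|^2 = Σ |c_n|^2.
Compute the left side: (1/(2π)) [∫_0^π 8^2 dx + ∫_π^{2π} 9^2 dx] = (1/(2π)) · (64π + 81π) = (64 + 81)/2 = 145/2.
So Σ_{n ∈ Z} |c_n|^2 = 145/2.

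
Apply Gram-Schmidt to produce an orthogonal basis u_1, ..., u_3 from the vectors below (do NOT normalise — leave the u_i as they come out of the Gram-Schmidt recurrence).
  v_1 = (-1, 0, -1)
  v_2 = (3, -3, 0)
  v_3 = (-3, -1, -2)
Orthogonal basis:
  u_1 = (-1, 0, -1)
  u_2 = (3/2, -3, -3/2)
  u_3 = (-2/3, -2/3, 2/3)

Apply the Gram-Schmidt recurrence
  u_1 = v_1
  u_i = v_i − Σ_{j<i} ((v_i · u_j) / (u_j · u_j)) · u_j.

Step by step this gives:
  u_1 = (-1, 0, -1)
  u_2 = (3/2, -3, -3/2)
  u_3 = (-2/3, -2/3, 2/3)

Orthogonality check:
  u_2 · u_1 = 0 (should be 0)
  u_3 · u_1 = 0 (should be 0)
  u_3 · u_2 = 0 (should be 0)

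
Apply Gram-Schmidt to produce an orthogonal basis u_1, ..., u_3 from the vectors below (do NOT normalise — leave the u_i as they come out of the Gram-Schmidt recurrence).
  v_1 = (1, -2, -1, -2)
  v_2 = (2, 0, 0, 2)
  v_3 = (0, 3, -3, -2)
Orthogonal basis:
  u_1 = (1, -2, -1, -2)
  u_2 = (11/5, -2/5, -1/5, 8/5)
  u_3 = (1, 3, -3, -1)

Apply the Gram-Schmidt recurrence
  u_1 = v_1
  u_i = v_i − Σ_{j<i} ((v_i · u_j) / (u_j · u_j)) · u_j.

Step by step this gives:
  u_1 = (1, -2, -1, -2)
  u_2 = (11/5, -2/5, -1/5, 8/5)
  u_3 = (1, 3, -3, -1)

Orthogonality check:
  u_2 · u_1 = 0 (should be 0)
  u_3 · u_1 = 0 (should be 0)
  u_3 · u_2 = 0 (should be 0)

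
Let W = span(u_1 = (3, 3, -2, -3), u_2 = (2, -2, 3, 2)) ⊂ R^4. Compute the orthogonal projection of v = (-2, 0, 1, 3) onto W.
proj_W(v) = (-989/507, -61/39, 149/169, 61/39)

Set up U = [u_1 | ... | u_2] ∈ R^(4×2). The projector onto W = col(U) is P = U (U^T U)^(-1) U^T.
Compute U^T U =
  [31, -12]
  [-12, 21],
and U^T v = (-17, 5).
Solve U^T U · c = U^T v for the coefficients: c = (-99/169, -49/507). The projection is proj_W(v) = U c.
Check: (v - proj_W(v)) · u_1 = 0  (should be 0).
Check: (v - proj_W(v)) · u_2 = 0  (should be 0).
Result: proj_W(v) = (-989/507, -61/39, 149/169, 61/39).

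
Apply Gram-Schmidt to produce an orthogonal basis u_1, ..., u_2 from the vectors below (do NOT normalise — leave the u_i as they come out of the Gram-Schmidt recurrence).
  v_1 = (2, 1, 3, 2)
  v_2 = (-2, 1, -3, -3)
Orthogonal basis:
  u_1 = (2, 1, 3, 2)
  u_2 = (0, 2, 0, -1)

Apply the Gram-Schmidt recurrence
  u_1 = v_1
  u_i = v_i − Σ_{j<i} ((v_i · u_j) / (u_j · u_j)) · u_j.

Step by step this gives:
  u_1 = (2, 1, 3, 2)
  u_2 = (0, 2, 0, -1)

Orthogonality check:
  u_2 · u_1 = 0 (should be 0)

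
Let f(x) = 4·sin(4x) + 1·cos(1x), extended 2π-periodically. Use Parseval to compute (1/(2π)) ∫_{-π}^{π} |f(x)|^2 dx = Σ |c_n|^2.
Σ |c_n|^2 = 17/2

Expand |f|^2 and use orthogonality of {sin(nx), cos(mx)} on [-π, π]:
  ∫_{-π}^{π} sin(nx)^2 dx = π, ∫ cos(mx)^2 dx = π, and cross terms integrate to 0.
So ∫_{-π}^{π} f(x)^2 dx = 4^2 · π + 1^2 · π = (16 + 1)π.
Divide by 2π: (16 + 1)/2 = 17/2.
By Parseval, this equals Σ |c_n|^2.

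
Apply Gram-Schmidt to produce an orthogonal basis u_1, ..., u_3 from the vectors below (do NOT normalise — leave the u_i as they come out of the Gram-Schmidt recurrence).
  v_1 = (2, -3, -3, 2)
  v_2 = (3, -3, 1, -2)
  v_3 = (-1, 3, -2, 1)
Orthogonal basis:
  u_1 = (2, -3, -3, 2)
  u_2 = (31/13, -27/13, 25/13, -34/13)
  u_3 = (262/267, 201/178, -499/534, -184/267)

Apply the Gram-Schmidt recurrence
  u_1 = v_1
  u_i = v_i − Σ_{j<i} ((v_i · u_j) / (u_j · u_j)) · u_j.

Step by step this gives:
  u_1 = (2, -3, -3, 2)
  u_2 = (31/13, -27/13, 25/13, -34/13)
  u_3 = (262/267, 201/178, -499/534, -184/267)

Orthogonality check:
  u_2 · u_1 = 0 (should be 0)
  u_3 · u_1 = 0 (should be 0)
  u_3 · u_2 = 0 (should be 0)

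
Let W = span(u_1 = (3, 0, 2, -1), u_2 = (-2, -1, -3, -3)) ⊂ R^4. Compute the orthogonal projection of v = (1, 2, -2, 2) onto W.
proj_W(v) = (-149/241, 83/241, 39/241, 354/241)

Set up U = [u_1 | ... | u_2] ∈ R^(4×2). The projector onto W = col(U) is P = U (U^T U)^(-1) U^T.
Compute U^T U =
  [14, -9]
  [-9, 23],
and U^T v = (-3, -4).
Solve U^T U · c = U^T v for the coefficients: c = (-105/241, -83/241). The projection is proj_W(v) = U c.
Check: (v - proj_W(v)) · u_1 = 0  (should be 0).
Check: (v - proj_W(v)) · u_2 = 0  (should be 0).
Result: proj_W(v) = (-149/241, 83/241, 39/241, 354/241).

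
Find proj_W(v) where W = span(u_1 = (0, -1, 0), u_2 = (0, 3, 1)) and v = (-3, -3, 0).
proj_W(v) = (0, -3, 0)

Set up U = [u_1 | ... | u_2] ∈ R^(3×2). The projector onto W = col(U) is P = U (U^T U)^(-1) U^T.
Compute U^T U =
  [1, -3]
  [-3, 10],
and U^T v = (3, -9).
Solve U^T U · c = U^T v for the coefficients: c = (3, 0). The projection is proj_W(v) = U c.
Check: (v - proj_W(v)) · u_1 = 0  (should be 0).
Check: (v - proj_W(v)) · u_2 = 0  (should be 0).
Result: proj_W(v) = (0, -3, 0).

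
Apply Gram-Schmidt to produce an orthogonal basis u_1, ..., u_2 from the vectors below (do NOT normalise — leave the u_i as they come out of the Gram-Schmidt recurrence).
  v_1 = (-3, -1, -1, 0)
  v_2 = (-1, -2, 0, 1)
Orthogonal basis:
  u_1 = (-3, -1, -1, 0)
  u_2 = (4/11, -17/11, 5/11, 1)

Apply the Gram-Schmidt recurrence
  u_1 = v_1
  u_i = v_i − Σ_{j<i} ((v_i · u_j) / (u_j · u_j)) · u_j.

Step by step this gives:
  u_1 = (-3, -1, -1, 0)
  u_2 = (4/11, -17/11, 5/11, 1)

Orthogonality check:
  u_2 · u_1 = 0 (should be 0)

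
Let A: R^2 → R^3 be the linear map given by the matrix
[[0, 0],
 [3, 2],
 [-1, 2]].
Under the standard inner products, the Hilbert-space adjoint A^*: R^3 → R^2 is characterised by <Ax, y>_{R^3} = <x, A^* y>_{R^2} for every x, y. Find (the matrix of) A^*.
A^* = A^T =
[[0, 3, -1],
 [0, 2, 2]]

For real matrices with standard dot products, the defining identity <Ax, y> = <x, A^* y> gives (Ax)^T y = x^T (A^*) y, i.e. x^T A^T y = x^T (A^*) y. Since this holds for all x, y, we must have A^* = A^T. Therefore
A^* =
[[0, 3, -1],
 [0, 2, 2]].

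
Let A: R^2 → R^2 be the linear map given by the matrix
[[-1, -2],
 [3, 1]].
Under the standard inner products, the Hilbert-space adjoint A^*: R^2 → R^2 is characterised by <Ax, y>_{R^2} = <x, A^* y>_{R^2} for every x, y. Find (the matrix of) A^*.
A^* = A^T =
[[-1, 3],
 [-2, 1]]

For real matrices with standard dot products, the defining identity <Ax, y> = <x, A^* y> gives (Ax)^T y = x^T (A^*) y, i.e. x^T A^T y = x^T (A^*) y. Since this holds for all x, y, we must have A^* = A^T. Therefore
A^* =
[[-1, 3],
 [-2, 1]].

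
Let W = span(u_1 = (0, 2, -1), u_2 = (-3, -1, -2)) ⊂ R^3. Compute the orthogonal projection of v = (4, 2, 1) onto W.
proj_W(v) = (24/7, 82/35, 59/35)

Set up U = [u_1 | ... | u_2] ∈ R^(3×2). The projector onto W = col(U) is P = U (U^T U)^(-1) U^T.
Compute U^T U =
  [5, 0]
  [0, 14],
and U^T v = (3, -16).
Solve U^T U · c = U^T v for the coefficients: c = (3/5, -8/7). The projection is proj_W(v) = U c.
Check: (v - proj_W(v)) · u_1 = 0  (should be 0).
Check: (v - proj_W(v)) · u_2 = 0  (should be 0).
Result: proj_W(v) = (24/7, 82/35, 59/35).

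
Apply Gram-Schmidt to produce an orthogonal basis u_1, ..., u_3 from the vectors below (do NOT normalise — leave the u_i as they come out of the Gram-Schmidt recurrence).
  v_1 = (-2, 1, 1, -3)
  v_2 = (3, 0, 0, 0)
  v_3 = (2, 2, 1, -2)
Orthogonal basis:
  u_1 = (-2, 1, 1, -3)
  u_2 = (11/5, 2/5, 2/5, -6/5)
  u_3 = (0, 13/11, 2/11, 5/11)

Apply the Gram-Schmidt recurrence
  u_1 = v_1
  u_i = v_i − Σ_{j<i} ((v_i · u_j) / (u_j · u_j)) · u_j.

Step by step this gives:
  u_1 = (-2, 1, 1, -3)
  u_2 = (11/5, 2/5, 2/5, -6/5)
  u_3 = (0, 13/11, 2/11, 5/11)

Orthogonality check:
  u_2 · u_1 = 0 (should be 0)
  u_3 · u_1 = 0 (should be 0)
  u_3 · u_2 = 0 (should be 0)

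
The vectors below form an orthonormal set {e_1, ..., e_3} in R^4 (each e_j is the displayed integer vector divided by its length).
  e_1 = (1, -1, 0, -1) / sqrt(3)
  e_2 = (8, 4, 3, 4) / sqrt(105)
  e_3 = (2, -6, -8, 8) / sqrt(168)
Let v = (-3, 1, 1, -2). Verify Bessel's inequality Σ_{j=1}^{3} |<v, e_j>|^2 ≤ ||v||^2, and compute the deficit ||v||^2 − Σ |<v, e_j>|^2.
Σ |<v, e_j>|^2 = 15; ||v||^2 = 15; deficit = 0

Write each e_j = u_j / sqrt(<u_j, u_j>) where u_j is the displayed integer vector. Then <v, e_j> = <v, u_j> / sqrt(<u_j, u_j>), so |<v, e_j>|^2 = <v, u_j>^2 / <u_j, u_j>.
Coefficients: <v, e_1> = -2/sqrt(3), <v, e_2> = -25/sqrt(105), <v, e_3> = -36/sqrt(168).
Square and sum: Σ |<v, e_j>|^2 = 15.
Compute ||v||^2 = v·v = 15.
Deficit = 15 − 15 = 0 ≥ 0, confirming Bessel's inequality. (The deficit equals ||v − Σ <v,e_j> e_j||^2, the squared distance from v to span{e_j}.)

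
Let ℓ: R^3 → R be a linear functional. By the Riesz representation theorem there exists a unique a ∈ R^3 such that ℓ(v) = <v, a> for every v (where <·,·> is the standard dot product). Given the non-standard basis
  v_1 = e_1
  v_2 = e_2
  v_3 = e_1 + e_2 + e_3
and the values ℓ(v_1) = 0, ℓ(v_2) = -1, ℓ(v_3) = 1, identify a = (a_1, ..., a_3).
a = (0, -1, 2)

Write a = (a_1, ..., a_3) in the standard basis. For each basis vector v_i, ℓ(v_i) = <v_i, a> is a linear equation in the a_j's. Collect the n equations into a matrix system V a = ℓ, where row i of V is v_i (expressed in the standard basis). Since V is invertible (lower-triangular with 1s on the diagonal, up to permutation), solve by back-substitution:
  V =
[[1, 0, 0],
 [0, 1, 0],
 [1, 1, 1]]
  V a = (0, -1, 1)
Solving gives a = (0, -1, 2).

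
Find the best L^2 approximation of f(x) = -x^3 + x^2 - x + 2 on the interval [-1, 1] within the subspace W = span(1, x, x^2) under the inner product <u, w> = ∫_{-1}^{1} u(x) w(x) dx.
g(x) = x^2 - 8*x/5 + 2

The best approximation g ∈ W is the orthogonal projection of f onto W. Writing g = a_0 + a_1 x + a_2 x^2, the coefficients solve the normal equations G · a = b where
  G_{ij} = <φ_i, φ_j> and b_i = <f, φ_i>, with φ_0 = 1, φ_1 = x, φ_2 = x^2.
G =
  [2, 0, 2/3]
  [0, 2/3, 0]
  [2/3, 0, 2/5],
b = (14/3, -16/15, 26/15).
Solving gives a_0 = 2, a_1 = -8/5, a_2 = 1, so
  g(x) = x^2 - 8*x/5 + 2.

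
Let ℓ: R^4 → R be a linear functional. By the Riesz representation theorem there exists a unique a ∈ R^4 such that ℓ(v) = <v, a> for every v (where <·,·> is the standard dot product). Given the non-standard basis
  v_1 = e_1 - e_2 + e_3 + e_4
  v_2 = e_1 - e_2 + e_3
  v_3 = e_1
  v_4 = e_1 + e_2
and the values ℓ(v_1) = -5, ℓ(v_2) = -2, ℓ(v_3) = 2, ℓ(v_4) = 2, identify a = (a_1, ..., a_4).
a = (2, 0, -4, -3)

Write a = (a_1, ..., a_4) in the standard basis. For each basis vector v_i, ℓ(v_i) = <v_i, a> is a linear equation in the a_j's. Collect the n equations into a matrix system V a = ℓ, where row i of V is v_i (expressed in the standard basis). Since V is invertible (lower-triangular with 1s on the diagonal, up to permutation), solve by back-substitution:
  V =
[[1, -1, 1, 1],
 [1, -1, 1, 0],
 [1, 0, 0, 0],
 [1, 1, 0, 0]]
  V a = (-5, -2, 2, 2)
Solving gives a = (2, 0, -4, -3).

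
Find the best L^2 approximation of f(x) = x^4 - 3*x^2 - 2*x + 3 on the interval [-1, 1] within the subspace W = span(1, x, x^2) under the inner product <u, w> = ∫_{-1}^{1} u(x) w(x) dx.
g(x) = -15*x^2/7 - 2*x + 102/35

The best approximation g ∈ W is the orthogonal projection of f onto W. Writing g = a_0 + a_1 x + a_2 x^2, the coefficients solve the normal equations G · a = b where
  G_{ij} = <φ_i, φ_j> and b_i = <f, φ_i>, with φ_0 = 1, φ_1 = x, φ_2 = x^2.
G =
  [2, 0, 2/3]
  [0, 2/3, 0]
  [2/3, 0, 2/5],
b = (22/5, -4/3, 38/35).
Solving gives a_0 = 102/35, a_1 = -2, a_2 = -15/7, so
  g(x) = -15*x^2/7 - 2*x + 102/35.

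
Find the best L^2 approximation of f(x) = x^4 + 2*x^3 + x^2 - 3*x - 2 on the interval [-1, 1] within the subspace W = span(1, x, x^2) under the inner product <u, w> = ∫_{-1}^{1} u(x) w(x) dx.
g(x) = 13*x^2/7 - 9*x/5 - 73/35

The best approximation g ∈ W is the orthogonal projection of f onto W. Writing g = a_0 + a_1 x + a_2 x^2, the coefficients solve the normal equations G · a = b where
  G_{ij} = <φ_i, φ_j> and b_i = <f, φ_i>, with φ_0 = 1, φ_1 = x, φ_2 = x^2.
G =
  [2, 0, 2/3]
  [0, 2/3, 0]
  [2/3, 0, 2/5],
b = (-44/15, -6/5, -68/105).
Solving gives a_0 = -73/35, a_1 = -9/5, a_2 = 13/7, so
  g(x) = 13*x^2/7 - 9*x/5 - 73/35.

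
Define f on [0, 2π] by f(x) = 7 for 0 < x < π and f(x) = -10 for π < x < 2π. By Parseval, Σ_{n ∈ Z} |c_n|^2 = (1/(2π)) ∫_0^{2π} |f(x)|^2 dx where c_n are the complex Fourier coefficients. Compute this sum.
Σ |c_n|^2 = 149/2

Parseval equates the L^2 energy of f (normalised by 1/(2π)) with the ℓ^2 sum of its Fourier coefficients: (1/(2π)) ∫_0^{2π} |f|^2 = Σ |c_n|^2.
Compute the left side: (1/(2π)) [∫_0^π 7^2 dx + ∫_π^{2π} (-10)^2 dx] = (1/(2π)) · (49π + 100π) = (49 + 100)/2 = 149/2.
So Σ_{n ∈ Z} |c_n|^2 = 149/2.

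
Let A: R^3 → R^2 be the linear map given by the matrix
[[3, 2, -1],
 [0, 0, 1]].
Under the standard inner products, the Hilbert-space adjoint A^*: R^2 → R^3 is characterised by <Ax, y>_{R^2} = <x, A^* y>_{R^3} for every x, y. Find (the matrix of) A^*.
A^* = A^T =
[[3, 0],
 [2, 0],
 [-1, 1]]

For real matrices with standard dot products, the defining identity <Ax, y> = <x, A^* y> gives (Ax)^T y = x^T (A^*) y, i.e. x^T A^T y = x^T (A^*) y. Since this holds for all x, y, we must have A^* = A^T. Therefore
A^* =
[[3, 0],
 [2, 0],
 [-1, 1]].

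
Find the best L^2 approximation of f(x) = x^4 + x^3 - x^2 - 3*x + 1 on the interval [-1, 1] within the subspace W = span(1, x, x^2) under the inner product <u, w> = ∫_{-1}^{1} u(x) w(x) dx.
g(x) = -x^2/7 - 12*x/5 + 32/35

The best approximation g ∈ W is the orthogonal projection of f onto W. Writing g = a_0 + a_1 x + a_2 x^2, the coefficients solve the normal equations G · a = b where
  G_{ij} = <φ_i, φ_j> and b_i = <f, φ_i>, with φ_0 = 1, φ_1 = x, φ_2 = x^2.
G =
  [2, 0, 2/3]
  [0, 2/3, 0]
  [2/3, 0, 2/5],
b = (26/15, -8/5, 58/105).
Solving gives a_0 = 32/35, a_1 = -12/5, a_2 = -1/7, so
  g(x) = -x^2/7 - 12*x/5 + 32/35.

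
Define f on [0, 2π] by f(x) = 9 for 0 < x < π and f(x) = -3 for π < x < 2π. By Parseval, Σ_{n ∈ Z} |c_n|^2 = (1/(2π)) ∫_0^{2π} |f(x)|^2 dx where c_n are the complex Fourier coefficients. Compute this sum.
Σ |c_n|^2 = 45

Parseval equates the L^2 energy of f (normalised by 1/(2π)) with the ℓ^2 sum of its Fourier coefficients: (1/(2π)) ∫_0^{2π} |f|^2 = Σ |c_n|^2.
Compute the left side: (1/(2π)) [∫_0^π 9^2 dx + ∫_π^{2π} (-3)^2 dx] = (1/(2π)) · (81π + 9π) = (81 + 9)/2 = 45.
So Σ_{n ∈ Z} |c_n|^2 = 45.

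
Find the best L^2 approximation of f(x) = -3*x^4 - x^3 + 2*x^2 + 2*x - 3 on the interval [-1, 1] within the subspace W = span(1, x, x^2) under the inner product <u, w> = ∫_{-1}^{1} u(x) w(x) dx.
g(x) = -4*x^2/7 + 7*x/5 - 96/35

The best approximation g ∈ W is the orthogonal projection of f onto W. Writing g = a_0 + a_1 x + a_2 x^2, the coefficients solve the normal equations G · a = b where
  G_{ij} = <φ_i, φ_j> and b_i = <f, φ_i>, with φ_0 = 1, φ_1 = x, φ_2 = x^2.
G =
  [2, 0, 2/3]
  [0, 2/3, 0]
  [2/3, 0, 2/5],
b = (-88/15, 14/15, -72/35).
Solving gives a_0 = -96/35, a_1 = 7/5, a_2 = -4/7, so
  g(x) = -4*x^2/7 + 7*x/5 - 96/35.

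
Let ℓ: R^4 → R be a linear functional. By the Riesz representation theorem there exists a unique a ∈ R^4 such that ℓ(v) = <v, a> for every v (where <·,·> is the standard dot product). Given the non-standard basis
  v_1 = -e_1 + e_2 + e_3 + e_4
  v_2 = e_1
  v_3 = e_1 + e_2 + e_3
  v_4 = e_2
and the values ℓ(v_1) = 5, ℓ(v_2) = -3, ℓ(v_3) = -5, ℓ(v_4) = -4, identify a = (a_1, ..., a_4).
a = (-3, -4, 2, 4)

Write a = (a_1, ..., a_4) in the standard basis. For each basis vector v_i, ℓ(v_i) = <v_i, a> is a linear equation in the a_j's. Collect the n equations into a matrix system V a = ℓ, where row i of V is v_i (expressed in the standard basis). Since V is invertible (lower-triangular with 1s on the diagonal, up to permutation), solve by back-substitution:
  V =
[[-1, 1, 1, 1],
 [1, 0, 0, 0],
 [1, 1, 1, 0],
 [0, 1, 0, 0]]
  V a = (5, -3, -5, -4)
Solving gives a = (-3, -4, 2, 4).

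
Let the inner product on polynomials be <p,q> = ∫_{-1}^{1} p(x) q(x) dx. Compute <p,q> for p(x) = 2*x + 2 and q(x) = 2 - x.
<p,q> = 20/3

Expand the product: p(x)·q(x) = -2*x^2 + 2*x + 4.
∫_{-1}^{1} of each monomial x^k gives [2/(k+1) if k even, 0 if k odd]. Integrating term-by-term (or equivalently evaluating the antiderivative F(x) = -2*x^3/3 + x^2 + 4*x at the endpoints):
  F(1) − F(−1) = 13/3 − (-7/3) = 20/3.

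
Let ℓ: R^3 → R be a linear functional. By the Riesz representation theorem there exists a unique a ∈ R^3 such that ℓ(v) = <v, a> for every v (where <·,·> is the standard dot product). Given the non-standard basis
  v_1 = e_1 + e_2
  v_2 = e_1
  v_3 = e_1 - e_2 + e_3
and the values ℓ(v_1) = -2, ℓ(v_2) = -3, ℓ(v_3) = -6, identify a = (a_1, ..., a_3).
a = (-3, 1, -2)

Write a = (a_1, ..., a_3) in the standard basis. For each basis vector v_i, ℓ(v_i) = <v_i, a> is a linear equation in the a_j's. Collect the n equations into a matrix system V a = ℓ, where row i of V is v_i (expressed in the standard basis). Since V is invertible (lower-triangular with 1s on the diagonal, up to permutation), solve by back-substitution:
  V =
[[1, 1, 0],
 [1, 0, 0],
 [1, -1, 1]]
  V a = (-2, -3, -6)
Solving gives a = (-3, 1, -2).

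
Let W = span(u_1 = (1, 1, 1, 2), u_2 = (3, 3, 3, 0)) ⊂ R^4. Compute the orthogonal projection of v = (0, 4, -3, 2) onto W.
proj_W(v) = (1/3, 1/3, 1/3, 2)

Set up U = [u_1 | ... | u_2] ∈ R^(4×2). The projector onto W = col(U) is P = U (U^T U)^(-1) U^T.
Compute U^T U =
  [7, 9]
  [9, 27],
and U^T v = (5, 3).
Solve U^T U · c = U^T v for the coefficients: c = (1, -2/9). The projection is proj_W(v) = U c.
Check: (v - proj_W(v)) · u_1 = 0  (should be 0).
Check: (v - proj_W(v)) · u_2 = 0  (should be 0).
Result: proj_W(v) = (1/3, 1/3, 1/3, 2).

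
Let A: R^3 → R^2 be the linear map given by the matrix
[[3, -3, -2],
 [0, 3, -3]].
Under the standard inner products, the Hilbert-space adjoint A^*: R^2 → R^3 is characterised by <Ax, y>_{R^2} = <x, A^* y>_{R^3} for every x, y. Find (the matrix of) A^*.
A^* = A^T =
[[3, 0],
 [-3, 3],
 [-2, -3]]

For real matrices with standard dot products, the defining identity <Ax, y> = <x, A^* y> gives (Ax)^T y = x^T (A^*) y, i.e. x^T A^T y = x^T (A^*) y. Since this holds for all x, y, we must have A^* = A^T. Therefore
A^* =
[[3, 0],
 [-3, 3],
 [-2, -3]].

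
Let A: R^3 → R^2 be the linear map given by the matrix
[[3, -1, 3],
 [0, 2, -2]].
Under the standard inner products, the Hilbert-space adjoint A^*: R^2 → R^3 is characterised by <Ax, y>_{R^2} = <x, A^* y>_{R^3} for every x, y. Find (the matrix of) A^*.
A^* = A^T =
[[3, 0],
 [-1, 2],
 [3, -2]]

For real matrices with standard dot products, the defining identity <Ax, y> = <x, A^* y> gives (Ax)^T y = x^T (A^*) y, i.e. x^T A^T y = x^T (A^*) y. Since this holds for all x, y, we must have A^* = A^T. Therefore
A^* =
[[3, 0],
 [-1, 2],
 [3, -2]].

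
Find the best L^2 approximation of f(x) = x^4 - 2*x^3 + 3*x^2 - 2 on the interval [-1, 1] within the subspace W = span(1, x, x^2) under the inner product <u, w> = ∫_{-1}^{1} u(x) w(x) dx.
g(x) = 27*x^2/7 - 6*x/5 - 73/35

The best approximation g ∈ W is the orthogonal projection of f onto W. Writing g = a_0 + a_1 x + a_2 x^2, the coefficients solve the normal equations G · a = b where
  G_{ij} = <φ_i, φ_j> and b_i = <f, φ_i>, with φ_0 = 1, φ_1 = x, φ_2 = x^2.
G =
  [2, 0, 2/3]
  [0, 2/3, 0]
  [2/3, 0, 2/5],
b = (-8/5, -4/5, 16/105).
Solving gives a_0 = -73/35, a_1 = -6/5, a_2 = 27/7, so
  g(x) = 27*x^2/7 - 6*x/5 - 73/35.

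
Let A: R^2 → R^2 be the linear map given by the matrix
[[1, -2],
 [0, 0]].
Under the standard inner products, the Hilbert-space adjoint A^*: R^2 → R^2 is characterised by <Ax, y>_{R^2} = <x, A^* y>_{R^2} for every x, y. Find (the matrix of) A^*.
A^* = A^T =
[[1, 0],
 [-2, 0]]

For real matrices with standard dot products, the defining identity <Ax, y> = <x, A^* y> gives (Ax)^T y = x^T (A^*) y, i.e. x^T A^T y = x^T (A^*) y. Since this holds for all x, y, we must have A^* = A^T. Therefore
A^* =
[[1, 0],
 [-2, 0]].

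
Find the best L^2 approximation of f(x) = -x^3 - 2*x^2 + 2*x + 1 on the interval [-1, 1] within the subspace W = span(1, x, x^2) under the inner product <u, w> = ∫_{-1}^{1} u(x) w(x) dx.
g(x) = -2*x^2 + 7*x/5 + 1

The best approximation g ∈ W is the orthogonal projection of f onto W. Writing g = a_0 + a_1 x + a_2 x^2, the coefficients solve the normal equations G · a = b where
  G_{ij} = <φ_i, φ_j> and b_i = <f, φ_i>, with φ_0 = 1, φ_1 = x, φ_2 = x^2.
G =
  [2, 0, 2/3]
  [0, 2/3, 0]
  [2/3, 0, 2/5],
b = (2/3, 14/15, -2/15).
Solving gives a_0 = 1, a_1 = 7/5, a_2 = -2, so
  g(x) = -2*x^2 + 7*x/5 + 1.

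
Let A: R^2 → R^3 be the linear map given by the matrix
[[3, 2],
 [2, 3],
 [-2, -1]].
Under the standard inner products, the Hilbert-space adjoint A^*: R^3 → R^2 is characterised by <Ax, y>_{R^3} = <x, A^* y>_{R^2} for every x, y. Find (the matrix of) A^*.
A^* = A^T =
[[3, 2, -2],
 [2, 3, -1]]

For real matrices with standard dot products, the defining identity <Ax, y> = <x, A^* y> gives (Ax)^T y = x^T (A^*) y, i.e. x^T A^T y = x^T (A^*) y. Since this holds for all x, y, we must have A^* = A^T. Therefore
A^* =
[[3, 2, -2],
 [2, 3, -1]].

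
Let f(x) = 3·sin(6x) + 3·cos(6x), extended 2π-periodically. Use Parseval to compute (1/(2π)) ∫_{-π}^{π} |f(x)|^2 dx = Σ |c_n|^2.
Σ |c_n|^2 = 9

Expand |f|^2 and use orthogonality of {sin(nx), cos(mx)} on [-π, π]:
  ∫_{-π}^{π} sin(nx)^2 dx = π, ∫ cos(mx)^2 dx = π, and cross terms integrate to 0.
So ∫_{-π}^{π} f(x)^2 dx = 3^2 · π + 3^2 · π = (9 + 9)π.
Divide by 2π: (9 + 9)/2 = 9.
By Parseval, this equals Σ |c_n|^2.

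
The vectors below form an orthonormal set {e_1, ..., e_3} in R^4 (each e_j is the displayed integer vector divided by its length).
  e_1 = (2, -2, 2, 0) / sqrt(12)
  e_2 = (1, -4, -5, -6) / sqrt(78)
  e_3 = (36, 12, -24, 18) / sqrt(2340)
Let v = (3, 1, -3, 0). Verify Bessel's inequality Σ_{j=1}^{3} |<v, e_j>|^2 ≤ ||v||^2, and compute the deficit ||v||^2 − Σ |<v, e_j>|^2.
Σ |<v, e_j>|^2 = 93/5; ||v||^2 = 19; deficit = 2/5

Write each e_j = u_j / sqrt(<u_j, u_j>) where u_j is the displayed integer vector. Then <v, e_j> = <v, u_j> / sqrt(<u_j, u_j>), so |<v, e_j>|^2 = <v, u_j>^2 / <u_j, u_j>.
Coefficients: <v, e_1> = -2/sqrt(12), <v, e_2> = 14/sqrt(78), <v, e_3> = 192/sqrt(2340).
Square and sum: Σ |<v, e_j>|^2 = 93/5.
Compute ||v||^2 = v·v = 19.
Deficit = 19 − 93/5 = 2/5 ≥ 0, confirming Bessel's inequality. (The deficit equals ||v − Σ <v,e_j> e_j||^2, the squared distance from v to span{e_j}.)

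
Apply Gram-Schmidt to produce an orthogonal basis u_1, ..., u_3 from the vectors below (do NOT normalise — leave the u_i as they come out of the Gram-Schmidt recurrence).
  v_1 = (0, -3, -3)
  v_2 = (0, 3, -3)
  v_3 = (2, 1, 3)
Orthogonal basis:
  u_1 = (0, -3, -3)
  u_2 = (0, 3, -3)
  u_3 = (2, 0, 0)

Apply the Gram-Schmidt recurrence
  u_1 = v_1
  u_i = v_i − Σ_{j<i} ((v_i · u_j) / (u_j · u_j)) · u_j.

Step by step this gives:
  u_1 = (0, -3, -3)
  u_2 = (0, 3, -3)
  u_3 = (2, 0, 0)

Orthogonality check:
  u_2 · u_1 = 0 (should be 0)
  u_3 · u_1 = 0 (should be 0)
  u_3 · u_2 = 0 (should be 0)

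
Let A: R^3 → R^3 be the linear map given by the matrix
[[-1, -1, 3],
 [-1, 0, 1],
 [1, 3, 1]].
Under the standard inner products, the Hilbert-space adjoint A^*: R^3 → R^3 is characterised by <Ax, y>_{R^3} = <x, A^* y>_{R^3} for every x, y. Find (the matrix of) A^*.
A^* = A^T =
[[-1, -1, 1],
 [-1, 0, 3],
 [3, 1, 1]]

For real matrices with standard dot products, the defining identity <Ax, y> = <x, A^* y> gives (Ax)^T y = x^T (A^*) y, i.e. x^T A^T y = x^T (A^*) y. Since this holds for all x, y, we must have A^* = A^T. Therefore
A^* =
[[-1, -1, 1],
 [-1, 0, 3],
 [3, 1, 1]].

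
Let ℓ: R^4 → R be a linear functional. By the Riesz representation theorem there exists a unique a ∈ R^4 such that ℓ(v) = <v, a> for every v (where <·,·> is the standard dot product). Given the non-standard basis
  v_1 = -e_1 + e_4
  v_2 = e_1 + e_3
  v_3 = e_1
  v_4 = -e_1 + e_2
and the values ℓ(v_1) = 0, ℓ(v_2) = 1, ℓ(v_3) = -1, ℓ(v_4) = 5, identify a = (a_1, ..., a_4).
a = (-1, 4, 2, -1)

Write a = (a_1, ..., a_4) in the standard basis. For each basis vector v_i, ℓ(v_i) = <v_i, a> is a linear equation in the a_j's. Collect the n equations into a matrix system V a = ℓ, where row i of V is v_i (expressed in the standard basis). Since V is invertible (lower-triangular with 1s on the diagonal, up to permutation), solve by back-substitution:
  V =
[[-1, 0, 0, 1],
 [1, 0, 1, 0],
 [1, 0, 0, 0],
 [-1, 1, 0, 0]]
  V a = (0, 1, -1, 5)
Solving gives a = (-1, 4, 2, -1).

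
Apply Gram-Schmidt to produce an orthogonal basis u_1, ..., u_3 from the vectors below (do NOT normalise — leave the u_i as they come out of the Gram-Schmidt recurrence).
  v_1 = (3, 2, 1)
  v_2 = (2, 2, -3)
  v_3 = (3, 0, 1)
Orthogonal basis:
  u_1 = (3, 2, 1)
  u_2 = (1/2, 1, -7/2)
  u_3 = (176/189, -242/189, -44/189)

Apply the Gram-Schmidt recurrence
  u_1 = v_1
  u_i = v_i − Σ_{j<i} ((v_i · u_j) / (u_j · u_j)) · u_j.

Step by step this gives:
  u_1 = (3, 2, 1)
  u_2 = (1/2, 1, -7/2)
  u_3 = (176/189, -242/189, -44/189)

Orthogonality check:
  u_2 · u_1 = 0 (should be 0)
  u_3 · u_1 = 0 (should be 0)
  u_3 · u_2 = 0 (should be 0)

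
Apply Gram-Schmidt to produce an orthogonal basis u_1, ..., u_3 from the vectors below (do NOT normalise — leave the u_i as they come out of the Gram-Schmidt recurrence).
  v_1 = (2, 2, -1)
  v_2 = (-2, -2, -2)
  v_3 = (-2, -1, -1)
Orthogonal basis:
  u_1 = (2, 2, -1)
  u_2 = (-2/3, -2/3, -8/3)
  u_3 = (-1/2, 1/2, 0)

Apply the Gram-Schmidt recurrence
  u_1 = v_1
  u_i = v_i − Σ_{j<i} ((v_i · u_j) / (u_j · u_j)) · u_j.

Step by step this gives:
  u_1 = (2, 2, -1)
  u_2 = (-2/3, -2/3, -8/3)
  u_3 = (-1/2, 1/2, 0)

Orthogonality check:
  u_2 · u_1 = 0 (should be 0)
  u_3 · u_1 = 0 (should be 0)
  u_3 · u_2 = 0 (should be 0)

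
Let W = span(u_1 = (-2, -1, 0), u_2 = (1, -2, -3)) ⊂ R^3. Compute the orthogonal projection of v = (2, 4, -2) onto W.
proj_W(v) = (16/5, 8/5, 0)

Set up U = [u_1 | ... | u_2] ∈ R^(3×2). The projector onto W = col(U) is P = U (U^T U)^(-1) U^T.
Compute U^T U =
  [5, 0]
  [0, 14],
and U^T v = (-8, 0).
Solve U^T U · c = U^T v for the coefficients: c = (-8/5, 0). The projection is proj_W(v) = U c.
Check: (v - proj_W(v)) · u_1 = 0  (should be 0).
Check: (v - proj_W(v)) · u_2 = 0  (should be 0).
Result: proj_W(v) = (16/5, 8/5, 0).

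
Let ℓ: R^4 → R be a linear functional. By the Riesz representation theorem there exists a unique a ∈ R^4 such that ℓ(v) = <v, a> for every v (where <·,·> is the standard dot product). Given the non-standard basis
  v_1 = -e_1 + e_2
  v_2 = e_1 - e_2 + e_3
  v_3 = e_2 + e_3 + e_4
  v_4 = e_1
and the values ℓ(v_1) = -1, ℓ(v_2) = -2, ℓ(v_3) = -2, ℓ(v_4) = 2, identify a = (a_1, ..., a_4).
a = (2, 1, -3, 0)

Write a = (a_1, ..., a_4) in the standard basis. For each basis vector v_i, ℓ(v_i) = <v_i, a> is a linear equation in the a_j's. Collect the n equations into a matrix system V a = ℓ, where row i of V is v_i (expressed in the standard basis). Since V is invertible (lower-triangular with 1s on the diagonal, up to permutation), solve by back-substitution:
  V =
[[-1, 1, 0, 0],
 [1, -1, 1, 0],
 [0, 1, 1, 1],
 [1, 0, 0, 0]]
  V a = (-1, -2, -2, 2)
Solving gives a = (2, 1, -3, 0).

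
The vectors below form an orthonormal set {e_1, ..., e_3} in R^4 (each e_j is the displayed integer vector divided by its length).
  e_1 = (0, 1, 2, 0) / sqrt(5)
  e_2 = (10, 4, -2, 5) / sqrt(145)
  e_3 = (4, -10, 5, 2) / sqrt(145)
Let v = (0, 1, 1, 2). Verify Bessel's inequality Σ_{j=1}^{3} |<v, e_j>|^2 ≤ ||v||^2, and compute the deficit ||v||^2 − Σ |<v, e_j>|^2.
Σ |<v, e_j>|^2 = 14/5; ||v||^2 = 6; deficit = 16/5

Write each e_j = u_j / sqrt(<u_j, u_j>) where u_j is the displayed integer vector. Then <v, e_j> = <v, u_j> / sqrt(<u_j, u_j>), so |<v, e_j>|^2 = <v, u_j>^2 / <u_j, u_j>.
Coefficients: <v, e_1> = 3/sqrt(5), <v, e_2> = 12/sqrt(145), <v, e_3> = -1/sqrt(145).
Square and sum: Σ |<v, e_j>|^2 = 14/5.
Compute ||v||^2 = v·v = 6.
Deficit = 6 − 14/5 = 16/5 ≥ 0, confirming Bessel's inequality. (The deficit equals ||v − Σ <v,e_j> e_j||^2, the squared distance from v to span{e_j}.)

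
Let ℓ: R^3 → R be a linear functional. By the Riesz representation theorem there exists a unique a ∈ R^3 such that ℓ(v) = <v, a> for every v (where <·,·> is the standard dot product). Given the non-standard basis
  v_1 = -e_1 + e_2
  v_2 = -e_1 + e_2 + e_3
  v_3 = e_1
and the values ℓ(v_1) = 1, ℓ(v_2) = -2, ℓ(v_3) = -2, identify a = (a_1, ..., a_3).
a = (-2, -1, -3)

Write a = (a_1, ..., a_3) in the standard basis. For each basis vector v_i, ℓ(v_i) = <v_i, a> is a linear equation in the a_j's. Collect the n equations into a matrix system V a = ℓ, where row i of V is v_i (expressed in the standard basis). Since V is invertible (lower-triangular with 1s on the diagonal, up to permutation), solve by back-substitution:
  V =
[[-1, 1, 0],
 [-1, 1, 1],
 [1, 0, 0]]
  V a = (1, -2, -2)
Solving gives a = (-2, -1, -3).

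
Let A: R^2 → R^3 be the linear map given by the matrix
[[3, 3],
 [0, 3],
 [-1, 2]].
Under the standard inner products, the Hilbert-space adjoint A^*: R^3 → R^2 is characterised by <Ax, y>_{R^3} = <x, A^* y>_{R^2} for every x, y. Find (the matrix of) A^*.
A^* = A^T =
[[3, 0, -1],
 [3, 3, 2]]

For real matrices with standard dot products, the defining identity <Ax, y> = <x, A^* y> gives (Ax)^T y = x^T (A^*) y, i.e. x^T A^T y = x^T (A^*) y. Since this holds for all x, y, we must have A^* = A^T. Therefore
A^* =
[[3, 0, -1],
 [3, 3, 2]].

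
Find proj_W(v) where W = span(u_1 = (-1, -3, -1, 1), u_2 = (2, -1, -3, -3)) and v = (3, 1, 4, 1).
proj_W(v) = (-1/11, 702/275, 106/55, 136/275)

Set up U = [u_1 | ... | u_2] ∈ R^(4×2). The projector onto W = col(U) is P = U (U^T U)^(-1) U^T.
Compute U^T U =
  [12, 1]
  [1, 23],
and U^T v = (-9, -10).
Solve U^T U · c = U^T v for the coefficients: c = (-197/275, -111/275). The projection is proj_W(v) = U c.
Check: (v - proj_W(v)) · u_1 = 0  (should be 0).
Check: (v - proj_W(v)) · u_2 = 0  (should be 0).
Result: proj_W(v) = (-1/11, 702/275, 106/55, 136/275).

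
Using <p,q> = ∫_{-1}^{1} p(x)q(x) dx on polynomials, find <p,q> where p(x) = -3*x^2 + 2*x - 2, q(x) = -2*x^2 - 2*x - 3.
<p,q> = 102/5

Expand the product: p(x)·q(x) = 6*x^4 + 2*x^3 + 9*x^2 - 2*x + 6.
∫_{-1}^{1} of each monomial x^k gives [2/(k+1) if k even, 0 if k odd]. Integrating term-by-term (or equivalently evaluating the antiderivative F(x) = 6*x^5/5 + x^4/2 + 3*x^3 - x^2 + 6*x at the endpoints):
  F(1) − F(−1) = 97/10 − (-107/10) = 102/5.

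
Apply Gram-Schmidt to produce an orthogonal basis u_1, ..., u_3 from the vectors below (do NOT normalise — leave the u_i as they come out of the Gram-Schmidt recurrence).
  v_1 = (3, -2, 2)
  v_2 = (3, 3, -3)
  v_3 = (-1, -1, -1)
Orthogonal basis:
  u_1 = (3, -2, 2)
  u_2 = (60/17, 45/17, -45/17)
  u_3 = (0, -1, -1)

Apply the Gram-Schmidt recurrence
  u_1 = v_1
  u_i = v_i − Σ_{j<i} ((v_i · u_j) / (u_j · u_j)) · u_j.

Step by step this gives:
  u_1 = (3, -2, 2)
  u_2 = (60/17, 45/17, -45/17)
  u_3 = (0, -1, -1)

Orthogonality check:
  u_2 · u_1 = 0 (should be 0)
  u_3 · u_1 = 0 (should be 0)
  u_3 · u_2 = 0 (should be 0)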